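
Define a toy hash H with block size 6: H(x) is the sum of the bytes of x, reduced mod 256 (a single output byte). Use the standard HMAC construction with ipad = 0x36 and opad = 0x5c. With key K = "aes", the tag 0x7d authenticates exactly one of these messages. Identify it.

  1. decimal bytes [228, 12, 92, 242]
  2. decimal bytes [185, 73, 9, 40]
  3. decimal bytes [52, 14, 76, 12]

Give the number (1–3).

2

Key "aes" = 61 65 73 is 3 bytes ≤ B = 6; zero-pad to 6 bytes: K' = 61 65 73 00 00 00.
K' ⊕ ipad = 57 53 45 36 36 36; K' ⊕ opad = 3d 39 2f 5c 5c 5c.
m1: inner = H(57 53 45 36 36 36 e4 0c 5c f2) = cf; tag = H(3d 39 2f 5c 5c 5c cf) = 88
m2: inner = H(57 53 45 36 36 36 b9 49 09 28) = c4; tag = H(3d 39 2f 5c 5c 5c c4) = 7d ← matches
m3: inner = H(57 53 45 36 36 36 34 0e 4c 0c) = 2b; tag = H(3d 39 2f 5c 5c 5c 2b) = e4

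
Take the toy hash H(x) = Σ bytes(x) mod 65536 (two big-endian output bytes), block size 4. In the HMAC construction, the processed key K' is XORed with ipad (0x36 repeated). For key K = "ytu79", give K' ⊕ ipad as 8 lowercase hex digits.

37e43636

Key "ytu79" = 79 74 75 37 39 is 5 bytes > B = 4, so hash it first: H(key) = 01 d2, then zero-pad to 4 bytes: K' = 01 d2 00 00.
XOR each byte with 0x36: 01⊕36=37, d2⊕36=e4, 00⊕36=36, 00⊕36=36.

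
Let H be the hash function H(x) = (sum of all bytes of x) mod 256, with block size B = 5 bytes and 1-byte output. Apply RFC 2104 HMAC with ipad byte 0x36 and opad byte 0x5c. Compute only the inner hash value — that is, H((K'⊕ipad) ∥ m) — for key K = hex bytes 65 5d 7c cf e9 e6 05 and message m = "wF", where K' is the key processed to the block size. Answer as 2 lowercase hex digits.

Key hex bytes 65 5d 7c cf e9 e6 05 is 7 bytes > B = 5, so hash it first: H(key) = e1, then zero-pad to 5 bytes: K' = e1 00 00 00 00.
K' ⊕ ipad = d7 36 36 36 36.
Inner input = d7 36 36 36 36 ∥ 77 46.
Inner hash: sum = 215+54+54+54+54+119+70 = 620; mod 256 = 108 → 6c.

6c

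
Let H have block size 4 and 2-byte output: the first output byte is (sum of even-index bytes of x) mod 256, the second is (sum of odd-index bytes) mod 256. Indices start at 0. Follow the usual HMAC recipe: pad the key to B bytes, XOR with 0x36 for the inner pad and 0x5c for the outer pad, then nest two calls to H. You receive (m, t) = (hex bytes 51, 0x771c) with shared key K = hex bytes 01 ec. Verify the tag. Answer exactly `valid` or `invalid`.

Key hex bytes 01 ec is 2 bytes ≤ B = 4; zero-pad to 4 bytes: K' = 01 ec 00 00.
K' ⊕ ipad = 37 da 36 36; K' ⊕ opad = 5d b0 5c 5c.
Inner hash: even-index sum = 190 mod 256 = 190; odd-index sum = 272 mod 256 = 16 → be 10.
Outer hash (recomputed tag): even-index sum = 375 mod 256 = 119; odd-index sum = 284 mod 256 = 28 → 77 1c.
Recomputed tag = 771c; claimed = 771c → match.

valid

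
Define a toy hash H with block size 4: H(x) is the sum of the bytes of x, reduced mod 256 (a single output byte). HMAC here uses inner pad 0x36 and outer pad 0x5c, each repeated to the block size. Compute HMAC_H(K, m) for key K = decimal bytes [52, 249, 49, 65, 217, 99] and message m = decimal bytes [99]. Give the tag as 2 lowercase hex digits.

8d

Key decimal bytes [52, 249, 49, 65, 217, 99] = 34 f9 31 41 d9 63 is 6 bytes > B = 4, so hash it first: H(key) = db, then zero-pad to 4 bytes: K' = db 00 00 00.
K' ⊕ ipad = ed 36 36 36.  K' ⊕ opad = 87 5c 5c 5c.
Inner input = (K'⊕ipad) ∥ m = ed 36 36 36 ∥ 63.
Inner hash: sum = 237+54+54+54+99 = 498; mod 256 = 242 → f2.
Outer input = (K'⊕opad) ∥ inner = 87 5c 5c 5c ∥ f2.
Outer hash (tag): sum = 135+92+92+92+242 = 653; mod 256 = 141 → 8d.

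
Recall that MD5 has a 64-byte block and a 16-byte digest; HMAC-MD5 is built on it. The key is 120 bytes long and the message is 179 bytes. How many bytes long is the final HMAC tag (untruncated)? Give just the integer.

16

The tag is one MD5 digest: 16 bytes.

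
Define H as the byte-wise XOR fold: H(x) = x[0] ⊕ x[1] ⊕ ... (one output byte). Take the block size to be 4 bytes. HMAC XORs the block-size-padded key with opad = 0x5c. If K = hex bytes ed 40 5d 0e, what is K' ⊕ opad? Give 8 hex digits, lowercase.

Key hex bytes ed 40 5d 0e is exactly B = 4 bytes: K' = ed 40 5d 0e.
XOR each byte with 0x5c: ed⊕5c=b1, 40⊕5c=1c, 5d⊕5c=01, 0e⊕5c=52.

b11c0152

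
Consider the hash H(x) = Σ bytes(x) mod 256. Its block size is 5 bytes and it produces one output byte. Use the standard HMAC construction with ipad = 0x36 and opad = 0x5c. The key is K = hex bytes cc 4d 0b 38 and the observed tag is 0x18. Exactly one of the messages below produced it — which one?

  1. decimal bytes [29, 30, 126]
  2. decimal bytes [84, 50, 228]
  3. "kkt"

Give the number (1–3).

Key hex bytes cc 4d 0b 38 is 4 bytes ≤ B = 5; zero-pad to 5 bytes: K' = cc 4d 0b 38 00.
K' ⊕ ipad = fa 7b 3d 0e 36; K' ⊕ opad = 90 11 57 64 5c.
m1: inner = H(fa 7b 3d 0e 36 1d 1e 7e) = af; tag = H(90 11 57 64 5c af) = 67
m2: inner = H(fa 7b 3d 0e 36 54 32 e4) = 60; tag = H(90 11 57 64 5c 60) = 18 ← matches
m3: inner = H(fa 7b 3d 0e 36 6b 6b 74) = 40; tag = H(90 11 57 64 5c 40) = f8

2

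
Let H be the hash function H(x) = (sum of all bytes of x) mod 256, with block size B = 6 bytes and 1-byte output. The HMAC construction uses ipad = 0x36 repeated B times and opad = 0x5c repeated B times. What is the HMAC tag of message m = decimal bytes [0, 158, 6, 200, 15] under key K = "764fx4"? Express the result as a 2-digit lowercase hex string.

Key "764fx4" = 37 36 34 66 78 34 is exactly B = 6 bytes: K' = 37 36 34 66 78 34.
K' ⊕ ipad = 01 00 02 50 4e 02.  K' ⊕ opad = 6b 6a 68 3a 24 68.
Inner input = (K'⊕ipad) ∥ m = 01 00 02 50 4e 02 ∥ 00 9e 06 c8 0f.
Inner hash: sum = 1+0+2+80+78+2+0+158+6+200+15 = 542; mod 256 = 30 → 1e.
Outer input = (K'⊕opad) ∥ inner = 6b 6a 68 3a 24 68 ∥ 1e.
Outer hash (tag): sum = 107+106+104+58+36+104+30 = 545; mod 256 = 33 → 21.

21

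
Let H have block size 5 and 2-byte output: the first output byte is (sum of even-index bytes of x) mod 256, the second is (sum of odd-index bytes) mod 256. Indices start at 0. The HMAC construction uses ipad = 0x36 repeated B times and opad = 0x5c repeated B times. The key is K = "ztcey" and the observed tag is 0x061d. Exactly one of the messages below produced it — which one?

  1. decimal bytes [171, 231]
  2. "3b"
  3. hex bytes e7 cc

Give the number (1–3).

3

Key "ztcey" = 7a 74 63 65 79 is exactly B = 5 bytes: K' = 7a 74 63 65 79.
K' ⊕ ipad = 4c 42 55 53 4f; K' ⊕ opad = 26 28 3f 39 25.
m1: inner = H(4c 42 55 53 4f ab e7) = d7 40; tag = H(26 28 3f 39 25 d7 40) = ca38
m2: inner = H(4c 42 55 53 4f 33 62) = 52 c8; tag = H(26 28 3f 39 25 52 c8) = 52b3
m3: inner = H(4c 42 55 53 4f e7 cc) = bc 7c; tag = H(26 28 3f 39 25 bc 7c) = 061d ← matches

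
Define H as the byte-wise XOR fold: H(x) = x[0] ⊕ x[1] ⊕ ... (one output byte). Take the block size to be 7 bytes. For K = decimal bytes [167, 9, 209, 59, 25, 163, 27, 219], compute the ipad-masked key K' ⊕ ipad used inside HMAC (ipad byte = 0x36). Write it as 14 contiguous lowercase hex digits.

Key decimal bytes [167, 9, 209, 59, 25, 163, 27, 219] = a7 09 d1 3b 19 a3 1b db is 8 bytes > B = 7, so hash it first: H(key) = 3e, then zero-pad to 7 bytes: K' = 3e 00 00 00 00 00 00.
XOR each byte with 0x36: 3e⊕36=08, 00⊕36=36, 00⊕36=36, 00⊕36=36, 00⊕36=36, 00⊕36=36, 00⊕36=36.

08363636363636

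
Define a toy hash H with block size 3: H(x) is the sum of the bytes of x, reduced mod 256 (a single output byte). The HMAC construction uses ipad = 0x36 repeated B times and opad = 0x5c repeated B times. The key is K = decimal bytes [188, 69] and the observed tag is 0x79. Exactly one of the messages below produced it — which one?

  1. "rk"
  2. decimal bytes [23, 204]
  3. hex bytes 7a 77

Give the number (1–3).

Key decimal bytes [188, 69] = bc 45 is 2 bytes ≤ B = 3; zero-pad to 3 bytes: K' = bc 45 00.
K' ⊕ ipad = 8a 73 36; K' ⊕ opad = e0 19 5c.
m1: inner = H(8a 73 36 72 6b) = 10; tag = H(e0 19 5c 10) = 65
m2: inner = H(8a 73 36 17 cc) = 16; tag = H(e0 19 5c 16) = 6b
m3: inner = H(8a 73 36 7a 77) = 24; tag = H(e0 19 5c 24) = 79 ← matches

3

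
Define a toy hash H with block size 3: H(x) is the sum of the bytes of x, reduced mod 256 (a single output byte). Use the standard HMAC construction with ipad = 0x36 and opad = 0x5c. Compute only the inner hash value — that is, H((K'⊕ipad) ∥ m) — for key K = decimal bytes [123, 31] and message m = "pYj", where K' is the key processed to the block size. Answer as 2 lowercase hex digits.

Key decimal bytes [123, 31] = 7b 1f is 2 bytes ≤ B = 3; zero-pad to 3 bytes: K' = 7b 1f 00.
K' ⊕ ipad = 4d 29 36.
Inner input = 4d 29 36 ∥ 70 59 6a.
Inner hash: sum = 77+41+54+112+89+106 = 479; mod 256 = 223 → df.

df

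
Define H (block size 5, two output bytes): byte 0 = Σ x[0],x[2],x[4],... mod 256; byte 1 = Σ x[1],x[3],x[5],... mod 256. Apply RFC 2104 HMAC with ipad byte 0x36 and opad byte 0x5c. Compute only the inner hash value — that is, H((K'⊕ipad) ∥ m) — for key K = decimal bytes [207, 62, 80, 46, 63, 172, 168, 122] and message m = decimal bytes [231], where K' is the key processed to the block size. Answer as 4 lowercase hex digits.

9cc1

Key decimal bytes [207, 62, 80, 46, 63, 172, 168, 122] = cf 3e 50 2e 3f ac a8 7a is 8 bytes > B = 5, so hash it first: H(key) = 06 92, then zero-pad to 5 bytes: K' = 06 92 00 00 00.
K' ⊕ ipad = 30 a4 36 36 36.
Inner input = 30 a4 36 36 36 ∥ e7.
Inner hash: even-index sum = 156 mod 256 = 156; odd-index sum = 449 mod 256 = 193 → 9c c1.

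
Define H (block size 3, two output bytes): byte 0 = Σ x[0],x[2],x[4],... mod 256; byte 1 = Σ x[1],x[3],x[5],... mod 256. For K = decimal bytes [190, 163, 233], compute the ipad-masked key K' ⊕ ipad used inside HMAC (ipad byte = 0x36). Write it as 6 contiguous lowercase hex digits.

Key decimal bytes [190, 163, 233] = be a3 e9 is exactly B = 3 bytes: K' = be a3 e9.
XOR each byte with 0x36: be⊕36=88, a3⊕36=95, e9⊕36=df.

8895df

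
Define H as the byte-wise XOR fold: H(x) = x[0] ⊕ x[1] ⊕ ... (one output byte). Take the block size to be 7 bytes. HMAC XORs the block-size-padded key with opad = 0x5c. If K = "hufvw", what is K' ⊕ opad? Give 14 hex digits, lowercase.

Key "hufvw" = 68 75 66 76 77 is 5 bytes ≤ B = 7; zero-pad to 7 bytes: K' = 68 75 66 76 77 00 00.
XOR each byte with 0x5c: 68⊕5c=34, 75⊕5c=29, 66⊕5c=3a, 76⊕5c=2a, 77⊕5c=2b, 00⊕5c=5c, 00⊕5c=5c.

34293a2a2b5c5c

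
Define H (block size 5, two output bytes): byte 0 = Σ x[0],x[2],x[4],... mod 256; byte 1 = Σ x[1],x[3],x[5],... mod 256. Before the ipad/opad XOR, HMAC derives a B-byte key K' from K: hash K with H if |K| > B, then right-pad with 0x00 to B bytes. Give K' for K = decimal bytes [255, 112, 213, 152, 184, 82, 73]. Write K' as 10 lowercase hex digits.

d55a000000

|K| = 7 > B = 5, so first hash the key.
H(K): even-index sum = 725 mod 256 = 213; odd-index sum = 346 mod 256 = 90 → d5 5a.
Zero-pad H(K) = d5 5a to 5 bytes: K' = d5 5a 00 00 00.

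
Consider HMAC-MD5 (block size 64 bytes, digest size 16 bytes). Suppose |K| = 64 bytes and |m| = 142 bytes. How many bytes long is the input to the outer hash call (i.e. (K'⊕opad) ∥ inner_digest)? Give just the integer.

Key is 64 ≤ 64 bytes, zero-padded: |K'| = 64.
Outer input = (K'⊕opad) ∥ H(inner) → 64 + 16 = 80 bytes.

80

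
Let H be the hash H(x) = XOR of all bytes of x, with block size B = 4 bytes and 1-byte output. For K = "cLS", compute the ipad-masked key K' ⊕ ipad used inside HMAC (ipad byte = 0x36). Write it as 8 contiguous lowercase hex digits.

Key "cLS" = 63 4c 53 is 3 bytes ≤ B = 4; zero-pad to 4 bytes: K' = 63 4c 53 00.
XOR each byte with 0x36: 63⊕36=55, 4c⊕36=7a, 53⊕36=65, 00⊕36=36.

557a6536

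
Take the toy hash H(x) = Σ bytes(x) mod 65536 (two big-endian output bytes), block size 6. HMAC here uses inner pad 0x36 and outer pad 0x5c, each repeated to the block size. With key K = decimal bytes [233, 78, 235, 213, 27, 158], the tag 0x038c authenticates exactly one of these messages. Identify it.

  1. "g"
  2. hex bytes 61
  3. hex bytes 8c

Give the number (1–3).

3

Key decimal bytes [233, 78, 235, 213, 27, 158] = e9 4e eb d5 1b 9e is exactly B = 6 bytes: K' = e9 4e eb d5 1b 9e.
K' ⊕ ipad = df 78 dd e3 2d a8; K' ⊕ opad = b5 12 b7 89 47 c2.
m1: inner = H(df 78 dd e3 2d a8 67) = 04 53; tag = H(b5 12 b7 89 47 c2 04 53) = 0367
m2: inner = H(df 78 dd e3 2d a8 61) = 04 4d; tag = H(b5 12 b7 89 47 c2 04 4d) = 0361
m3: inner = H(df 78 dd e3 2d a8 8c) = 04 78; tag = H(b5 12 b7 89 47 c2 04 78) = 038c ← matches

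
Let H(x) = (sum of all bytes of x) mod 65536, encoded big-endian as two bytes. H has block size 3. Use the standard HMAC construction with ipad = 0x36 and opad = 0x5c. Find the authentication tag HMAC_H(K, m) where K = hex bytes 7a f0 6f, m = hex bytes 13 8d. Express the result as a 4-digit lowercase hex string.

0112

Key hex bytes 7a f0 6f is exactly B = 3 bytes: K' = 7a f0 6f.
K' ⊕ ipad = 4c c6 59.  K' ⊕ opad = 26 ac 33.
Inner input = (K'⊕ipad) ∥ m = 4c c6 59 ∥ 13 8d.
Inner hash: sum = 76+198+89+19+141 = 523 → 02 0b.
Outer input = (K'⊕opad) ∥ inner = 26 ac 33 ∥ 02 0b.
Outer hash (tag): sum = 38+172+51+2+11 = 274 → 01 12.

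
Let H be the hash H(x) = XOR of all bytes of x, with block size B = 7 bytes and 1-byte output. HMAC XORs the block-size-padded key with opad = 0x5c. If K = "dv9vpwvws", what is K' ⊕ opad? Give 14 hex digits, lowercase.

745c5c5c5c5c5c

Key "dv9vpwvws" = 64 76 39 76 70 77 76 77 73 is 9 bytes > B = 7, so hash it first: H(key) = 28, then zero-pad to 7 bytes: K' = 28 00 00 00 00 00 00.
XOR each byte with 0x5c: 28⊕5c=74, 00⊕5c=5c, 00⊕5c=5c, 00⊕5c=5c, 00⊕5c=5c, 00⊕5c=5c, 00⊕5c=5c.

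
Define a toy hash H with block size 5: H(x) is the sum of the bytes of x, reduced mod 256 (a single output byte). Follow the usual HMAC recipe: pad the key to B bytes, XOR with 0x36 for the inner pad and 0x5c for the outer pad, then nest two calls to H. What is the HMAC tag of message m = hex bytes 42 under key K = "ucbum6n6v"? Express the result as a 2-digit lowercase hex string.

14

Key "ucbum6n6v" = 75 63 62 75 6d 36 6e 36 76 is 9 bytes > B = 5, so hash it first: H(key) = 6c, then zero-pad to 5 bytes: K' = 6c 00 00 00 00.
K' ⊕ ipad = 5a 36 36 36 36.  K' ⊕ opad = 30 5c 5c 5c 5c.
Inner input = (K'⊕ipad) ∥ m = 5a 36 36 36 36 ∥ 42.
Inner hash: sum = 90+54+54+54+54+66 = 372; mod 256 = 116 → 74.
Outer input = (K'⊕opad) ∥ inner = 30 5c 5c 5c 5c ∥ 74.
Outer hash (tag): sum = 48+92+92+92+92+116 = 532; mod 256 = 20 → 14.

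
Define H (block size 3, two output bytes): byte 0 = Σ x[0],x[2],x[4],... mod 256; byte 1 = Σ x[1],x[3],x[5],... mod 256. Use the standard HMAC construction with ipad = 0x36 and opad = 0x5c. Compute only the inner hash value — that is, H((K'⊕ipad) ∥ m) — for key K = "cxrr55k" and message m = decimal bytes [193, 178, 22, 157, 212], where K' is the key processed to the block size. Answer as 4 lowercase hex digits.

Key "cxrr55k" = 63 78 72 72 35 35 6b is 7 bytes > B = 3, so hash it first: H(key) = 75 1f, then zero-pad to 3 bytes: K' = 75 1f 00.
K' ⊕ ipad = 43 29 36.
Inner input = 43 29 36 ∥ c1 b2 16 9d d4.
Inner hash: even-index sum = 456 mod 256 = 200; odd-index sum = 468 mod 256 = 212 → c8 d4.

c8d4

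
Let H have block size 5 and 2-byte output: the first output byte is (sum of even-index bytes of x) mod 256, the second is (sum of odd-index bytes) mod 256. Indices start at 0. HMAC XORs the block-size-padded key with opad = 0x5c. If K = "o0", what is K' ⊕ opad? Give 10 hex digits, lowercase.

Key "o0" = 6f 30 is 2 bytes ≤ B = 5; zero-pad to 5 bytes: K' = 6f 30 00 00 00.
XOR each byte with 0x5c: 6f⊕5c=33, 30⊕5c=6c, 00⊕5c=5c, 00⊕5c=5c, 00⊕5c=5c.

336c5c5c5c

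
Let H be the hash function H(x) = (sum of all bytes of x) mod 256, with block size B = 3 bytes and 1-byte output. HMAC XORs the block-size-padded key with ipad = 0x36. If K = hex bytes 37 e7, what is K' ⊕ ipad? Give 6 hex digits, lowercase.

01d136

Key hex bytes 37 e7 is 2 bytes ≤ B = 3; zero-pad to 3 bytes: K' = 37 e7 00.
XOR each byte with 0x36: 37⊕36=01, e7⊕36=d1, 00⊕36=36.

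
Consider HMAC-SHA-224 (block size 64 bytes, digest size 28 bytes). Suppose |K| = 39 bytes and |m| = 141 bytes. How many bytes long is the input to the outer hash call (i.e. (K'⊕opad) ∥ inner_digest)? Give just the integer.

Key is 39 ≤ 64 bytes, zero-padded: |K'| = 64.
Outer input = (K'⊕opad) ∥ H(inner) → 64 + 28 = 92 bytes.

92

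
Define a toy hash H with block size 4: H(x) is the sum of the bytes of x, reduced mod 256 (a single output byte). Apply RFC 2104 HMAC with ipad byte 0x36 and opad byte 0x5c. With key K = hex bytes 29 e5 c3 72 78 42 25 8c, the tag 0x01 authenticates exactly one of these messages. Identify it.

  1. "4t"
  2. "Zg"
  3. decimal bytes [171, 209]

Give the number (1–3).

Key hex bytes 29 e5 c3 72 78 42 25 8c is 8 bytes > B = 4, so hash it first: H(key) = ae, then zero-pad to 4 bytes: K' = ae 00 00 00.
K' ⊕ ipad = 98 36 36 36; K' ⊕ opad = f2 5c 5c 5c.
m1: inner = H(98 36 36 36 34 74) = e2; tag = H(f2 5c 5c 5c e2) = e8
m2: inner = H(98 36 36 36 5a 67) = fb; tag = H(f2 5c 5c 5c fb) = 01 ← matches
m3: inner = H(98 36 36 36 ab d1) = b6; tag = H(f2 5c 5c 5c b6) = bc

2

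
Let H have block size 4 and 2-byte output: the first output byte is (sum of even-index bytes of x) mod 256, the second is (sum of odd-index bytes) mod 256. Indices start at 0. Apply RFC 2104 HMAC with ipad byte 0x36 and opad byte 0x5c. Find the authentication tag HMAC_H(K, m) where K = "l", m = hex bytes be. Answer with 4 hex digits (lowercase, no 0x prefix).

da24

Key "l" = 6c is 1 byte ≤ B = 4; zero-pad to 4 bytes: K' = 6c 00 00 00.
K' ⊕ ipad = 5a 36 36 36.  K' ⊕ opad = 30 5c 5c 5c.
Inner input = (K'⊕ipad) ∥ m = 5a 36 36 36 ∥ be.
Inner hash: even-index sum = 334 mod 256 = 78; odd-index sum = 108 mod 256 = 108 → 4e 6c.
Outer input = (K'⊕opad) ∥ inner = 30 5c 5c 5c ∥ 4e 6c.
Outer hash (tag): even-index sum = 218 mod 256 = 218; odd-index sum = 292 mod 256 = 36 → da 24.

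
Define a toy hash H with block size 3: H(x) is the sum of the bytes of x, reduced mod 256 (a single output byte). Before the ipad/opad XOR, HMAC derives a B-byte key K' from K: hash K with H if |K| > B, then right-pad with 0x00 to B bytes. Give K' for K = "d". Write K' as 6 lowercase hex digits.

640000

Key "d" = 64 is 1 byte ≤ B = 3; zero-pad to 3 bytes: K' = 64 00 00.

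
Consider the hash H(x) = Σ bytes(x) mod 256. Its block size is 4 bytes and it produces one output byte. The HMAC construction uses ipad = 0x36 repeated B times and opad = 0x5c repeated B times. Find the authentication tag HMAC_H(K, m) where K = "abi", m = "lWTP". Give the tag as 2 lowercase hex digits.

b3

Key "abi" = 61 62 69 is 3 bytes ≤ B = 4; zero-pad to 4 bytes: K' = 61 62 69 00.
K' ⊕ ipad = 57 54 5f 36.  K' ⊕ opad = 3d 3e 35 5c.
Inner input = (K'⊕ipad) ∥ m = 57 54 5f 36 ∥ 6c 57 54 50.
Inner hash: sum = 87+84+95+54+108+87+84+80 = 679; mod 256 = 167 → a7.
Outer input = (K'⊕opad) ∥ inner = 3d 3e 35 5c ∥ a7.
Outer hash (tag): sum = 61+62+53+92+167 = 435; mod 256 = 179 → b3.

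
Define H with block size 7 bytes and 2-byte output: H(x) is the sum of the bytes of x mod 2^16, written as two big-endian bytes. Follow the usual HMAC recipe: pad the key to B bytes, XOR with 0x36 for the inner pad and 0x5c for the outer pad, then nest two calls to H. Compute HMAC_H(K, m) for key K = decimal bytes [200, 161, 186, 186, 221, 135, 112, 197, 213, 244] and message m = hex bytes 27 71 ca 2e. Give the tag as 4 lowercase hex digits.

Key decimal bytes [200, 161, 186, 186, 221, 135, 112, 197, 213, 244] = c8 a1 ba ba dd 87 70 c5 d5 f4 is 10 bytes > B = 7, so hash it first: H(key) = 07 3f, then zero-pad to 7 bytes: K' = 07 3f 00 00 00 00 00.
K' ⊕ ipad = 31 09 36 36 36 36 36.  K' ⊕ opad = 5b 63 5c 5c 5c 5c 5c.
Inner input = (K'⊕ipad) ∥ m = 31 09 36 36 36 36 36 ∥ 27 71 ca 2e.
Inner hash: sum = 49+9+54+54+54+54+54+39+113+202+46 = 728 → 02 d8.
Outer input = (K'⊕opad) ∥ inner = 5b 63 5c 5c 5c 5c 5c ∥ 02 d8.
Outer hash (tag): sum = 91+99+92+92+92+92+92+2+216 = 868 → 03 64.

0364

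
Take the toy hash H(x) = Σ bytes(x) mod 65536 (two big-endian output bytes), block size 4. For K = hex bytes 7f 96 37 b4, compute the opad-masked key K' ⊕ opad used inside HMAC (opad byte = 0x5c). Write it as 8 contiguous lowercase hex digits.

Key hex bytes 7f 96 37 b4 is exactly B = 4 bytes: K' = 7f 96 37 b4.
XOR each byte with 0x5c: 7f⊕5c=23, 96⊕5c=ca, 37⊕5c=6b, b4⊕5c=e8.

23ca6be8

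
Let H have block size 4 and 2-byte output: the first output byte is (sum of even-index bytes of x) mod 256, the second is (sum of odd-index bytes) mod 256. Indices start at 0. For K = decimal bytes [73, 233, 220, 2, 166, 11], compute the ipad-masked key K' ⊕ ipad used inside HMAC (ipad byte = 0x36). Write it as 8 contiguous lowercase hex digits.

fdc03636

Key decimal bytes [73, 233, 220, 2, 166, 11] = 49 e9 dc 02 a6 0b is 6 bytes > B = 4, so hash it first: H(key) = cb f6, then zero-pad to 4 bytes: K' = cb f6 00 00.
XOR each byte with 0x36: cb⊕36=fd, f6⊕36=c0, 00⊕36=36, 00⊕36=36.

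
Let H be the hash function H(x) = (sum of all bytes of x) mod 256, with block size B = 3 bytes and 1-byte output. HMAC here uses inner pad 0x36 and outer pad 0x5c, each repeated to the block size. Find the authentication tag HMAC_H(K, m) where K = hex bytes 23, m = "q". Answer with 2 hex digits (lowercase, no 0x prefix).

29

Key hex bytes 23 is 1 byte ≤ B = 3; zero-pad to 3 bytes: K' = 23 00 00.
K' ⊕ ipad = 15 36 36.  K' ⊕ opad = 7f 5c 5c.
Inner input = (K'⊕ipad) ∥ m = 15 36 36 ∥ 71.
Inner hash: sum = 21+54+54+113 = 242 → f2.
Outer input = (K'⊕opad) ∥ inner = 7f 5c 5c ∥ f2.
Outer hash (tag): sum = 127+92+92+242 = 553; mod 256 = 41 → 29.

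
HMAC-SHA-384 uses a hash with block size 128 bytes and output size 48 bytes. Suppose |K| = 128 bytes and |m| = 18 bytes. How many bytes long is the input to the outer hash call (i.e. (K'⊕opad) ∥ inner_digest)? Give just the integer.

176

Key is 128 ≤ 128 bytes, zero-padded: |K'| = 128.
Outer input = (K'⊕opad) ∥ H(inner) → 128 + 48 = 176 bytes.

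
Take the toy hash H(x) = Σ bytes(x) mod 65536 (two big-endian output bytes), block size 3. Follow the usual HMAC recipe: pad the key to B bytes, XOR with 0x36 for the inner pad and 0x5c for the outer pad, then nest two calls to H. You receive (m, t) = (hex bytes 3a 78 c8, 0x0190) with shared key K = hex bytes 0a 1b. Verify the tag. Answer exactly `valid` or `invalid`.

Key hex bytes 0a 1b is 2 bytes ≤ B = 3; zero-pad to 3 bytes: K' = 0a 1b 00.
K' ⊕ ipad = 3c 2d 36; K' ⊕ opad = 56 47 5c.
Inner hash: sum = 60+45+54+58+120+200 = 537 → 02 19.
Outer hash (recomputed tag): sum = 86+71+92+2+25 = 276 → 01 14.
Recomputed tag = 0114; claimed = 0190 → mismatch.

invalid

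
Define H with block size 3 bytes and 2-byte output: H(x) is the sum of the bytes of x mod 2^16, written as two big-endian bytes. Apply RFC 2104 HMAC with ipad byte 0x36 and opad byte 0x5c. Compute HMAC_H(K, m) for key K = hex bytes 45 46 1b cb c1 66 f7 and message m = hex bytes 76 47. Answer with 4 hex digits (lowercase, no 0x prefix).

0270

Key hex bytes 45 46 1b cb c1 66 f7 is 7 bytes > B = 3, so hash it first: H(key) = 03 8f, then zero-pad to 3 bytes: K' = 03 8f 00.
K' ⊕ ipad = 35 b9 36.  K' ⊕ opad = 5f d3 5c.
Inner input = (K'⊕ipad) ∥ m = 35 b9 36 ∥ 76 47.
Inner hash: sum = 53+185+54+118+71 = 481 → 01 e1.
Outer input = (K'⊕opad) ∥ inner = 5f d3 5c ∥ 01 e1.
Outer hash (tag): sum = 95+211+92+1+225 = 624 → 02 70.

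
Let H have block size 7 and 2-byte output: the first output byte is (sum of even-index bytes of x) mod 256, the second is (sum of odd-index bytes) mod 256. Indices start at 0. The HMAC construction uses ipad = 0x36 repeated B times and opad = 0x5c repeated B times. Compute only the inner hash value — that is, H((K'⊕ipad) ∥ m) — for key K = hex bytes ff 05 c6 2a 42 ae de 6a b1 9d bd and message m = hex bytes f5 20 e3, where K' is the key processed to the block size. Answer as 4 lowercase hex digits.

2716

Key hex bytes ff 05 c6 2a 42 ae de 6a b1 9d bd is 11 bytes > B = 7, so hash it first: H(key) = 53 e4, then zero-pad to 7 bytes: K' = 53 e4 00 00 00 00 00.
K' ⊕ ipad = 65 d2 36 36 36 36 36.
Inner input = 65 d2 36 36 36 36 36 ∥ f5 20 e3.
Inner hash: even-index sum = 295 mod 256 = 39; odd-index sum = 790 mod 256 = 22 → 27 16.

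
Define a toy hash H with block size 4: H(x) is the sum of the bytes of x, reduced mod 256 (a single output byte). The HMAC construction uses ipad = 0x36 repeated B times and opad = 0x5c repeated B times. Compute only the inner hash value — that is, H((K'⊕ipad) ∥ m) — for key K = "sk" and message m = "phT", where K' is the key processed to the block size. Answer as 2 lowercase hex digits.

3a

Key "sk" = 73 6b is 2 bytes ≤ B = 4; zero-pad to 4 bytes: K' = 73 6b 00 00.
K' ⊕ ipad = 45 5d 36 36.
Inner input = 45 5d 36 36 ∥ 70 68 54.
Inner hash: sum = 69+93+54+54+112+104+84 = 570; mod 256 = 58 → 3a.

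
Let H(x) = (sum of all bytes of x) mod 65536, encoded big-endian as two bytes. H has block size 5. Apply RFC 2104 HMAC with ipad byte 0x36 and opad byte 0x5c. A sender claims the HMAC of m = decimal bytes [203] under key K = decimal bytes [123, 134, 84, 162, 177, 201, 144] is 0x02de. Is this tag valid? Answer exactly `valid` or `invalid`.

Key decimal bytes [123, 134, 84, 162, 177, 201, 144] = 7b 86 54 a2 b1 c9 90 is 7 bytes > B = 5, so hash it first: H(key) = 04 01, then zero-pad to 5 bytes: K' = 04 01 00 00 00.
K' ⊕ ipad = 32 37 36 36 36; K' ⊕ opad = 58 5d 5c 5c 5c.
Inner hash: sum = 50+55+54+54+54+203 = 470 → 01 d6.
Outer hash (recomputed tag): sum = 88+93+92+92+92+1+214 = 672 → 02 a0.
Recomputed tag = 02a0; claimed = 02de → mismatch.

invalid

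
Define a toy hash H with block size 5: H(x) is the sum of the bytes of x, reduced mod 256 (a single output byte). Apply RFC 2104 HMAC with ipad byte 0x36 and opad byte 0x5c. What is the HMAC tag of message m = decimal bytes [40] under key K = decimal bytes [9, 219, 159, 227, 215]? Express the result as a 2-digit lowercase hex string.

Key decimal bytes [9, 219, 159, 227, 215] = 09 db 9f e3 d7 is exactly B = 5 bytes: K' = 09 db 9f e3 d7.
K' ⊕ ipad = 3f ed a9 d5 e1.  K' ⊕ opad = 55 87 c3 bf 8b.
Inner input = (K'⊕ipad) ∥ m = 3f ed a9 d5 e1 ∥ 28.
Inner hash: sum = 63+237+169+213+225+40 = 947; mod 256 = 179 → b3.
Outer input = (K'⊕opad) ∥ inner = 55 87 c3 bf 8b ∥ b3.
Outer hash (tag): sum = 85+135+195+191+139+179 = 924; mod 256 = 156 → 9c.

9c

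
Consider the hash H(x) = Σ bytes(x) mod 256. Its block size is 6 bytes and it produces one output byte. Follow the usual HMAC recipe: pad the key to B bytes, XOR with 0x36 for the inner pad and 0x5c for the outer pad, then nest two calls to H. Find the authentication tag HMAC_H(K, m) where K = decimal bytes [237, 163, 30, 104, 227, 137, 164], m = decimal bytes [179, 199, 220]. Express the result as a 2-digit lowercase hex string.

ba

Key decimal bytes [237, 163, 30, 104, 227, 137, 164] = ed a3 1e 68 e3 89 a4 is 7 bytes > B = 6, so hash it first: H(key) = 26, then zero-pad to 6 bytes: K' = 26 00 00 00 00 00.
K' ⊕ ipad = 10 36 36 36 36 36.  K' ⊕ opad = 7a 5c 5c 5c 5c 5c.
Inner input = (K'⊕ipad) ∥ m = 10 36 36 36 36 36 ∥ b3 c7 dc.
Inner hash: sum = 16+54+54+54+54+54+179+199+220 = 884; mod 256 = 116 → 74.
Outer input = (K'⊕opad) ∥ inner = 7a 5c 5c 5c 5c 5c ∥ 74.
Outer hash (tag): sum = 122+92+92+92+92+92+116 = 698; mod 256 = 186 → ba.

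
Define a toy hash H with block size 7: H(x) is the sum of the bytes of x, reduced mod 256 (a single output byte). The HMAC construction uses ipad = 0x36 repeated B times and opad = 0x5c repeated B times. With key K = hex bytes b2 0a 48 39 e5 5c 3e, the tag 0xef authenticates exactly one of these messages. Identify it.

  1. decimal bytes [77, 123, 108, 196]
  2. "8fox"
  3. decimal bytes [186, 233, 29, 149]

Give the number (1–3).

2

Key hex bytes b2 0a 48 39 e5 5c 3e is exactly B = 7 bytes: K' = b2 0a 48 39 e5 5c 3e.
K' ⊕ ipad = 84 3c 7e 0f d3 6a 08; K' ⊕ opad = ee 56 14 65 b9 00 62.
m1: inner = H(84 3c 7e 0f d3 6a 08 4d 7b 6c c4) = 8a; tag = H(ee 56 14 65 b9 00 62 8a) = 62
m2: inner = H(84 3c 7e 0f d3 6a 08 38 66 6f 78) = 17; tag = H(ee 56 14 65 b9 00 62 17) = ef ← matches
m3: inner = H(84 3c 7e 0f d3 6a 08 ba e9 1d 95) = e7; tag = H(ee 56 14 65 b9 00 62 e7) = bf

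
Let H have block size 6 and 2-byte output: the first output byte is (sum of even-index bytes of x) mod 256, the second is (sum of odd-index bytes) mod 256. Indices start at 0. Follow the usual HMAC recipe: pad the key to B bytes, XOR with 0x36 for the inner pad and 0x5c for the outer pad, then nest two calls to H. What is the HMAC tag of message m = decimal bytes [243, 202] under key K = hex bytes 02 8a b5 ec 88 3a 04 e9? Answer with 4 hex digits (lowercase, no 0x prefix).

ab62

Key hex bytes 02 8a b5 ec 88 3a 04 e9 is 8 bytes > B = 6, so hash it first: H(key) = 43 99, then zero-pad to 6 bytes: K' = 43 99 00 00 00 00.
K' ⊕ ipad = 75 af 36 36 36 36.  K' ⊕ opad = 1f c5 5c 5c 5c 5c.
Inner input = (K'⊕ipad) ∥ m = 75 af 36 36 36 36 ∥ f3 ca.
Inner hash: even-index sum = 468 mod 256 = 212; odd-index sum = 485 mod 256 = 229 → d4 e5.
Outer input = (K'⊕opad) ∥ inner = 1f c5 5c 5c 5c 5c ∥ d4 e5.
Outer hash (tag): even-index sum = 427 mod 256 = 171; odd-index sum = 610 mod 256 = 98 → ab 62.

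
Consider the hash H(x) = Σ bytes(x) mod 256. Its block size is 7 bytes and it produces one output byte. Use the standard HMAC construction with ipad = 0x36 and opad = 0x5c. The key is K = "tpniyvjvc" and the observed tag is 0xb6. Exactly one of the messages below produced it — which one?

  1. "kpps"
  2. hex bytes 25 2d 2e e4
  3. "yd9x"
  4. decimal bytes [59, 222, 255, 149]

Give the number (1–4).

1

Key "tpniyvjvc" = 74 70 6e 69 79 76 6a 76 63 is 9 bytes > B = 7, so hash it first: H(key) = ed, then zero-pad to 7 bytes: K' = ed 00 00 00 00 00 00.
K' ⊕ ipad = db 36 36 36 36 36 36; K' ⊕ opad = b1 5c 5c 5c 5c 5c 5c.
m1: inner = H(db 36 36 36 36 36 36 6b 70 70 73) = dd; tag = H(b1 5c 5c 5c 5c 5c 5c dd) = b6 ← matches
m2: inner = H(db 36 36 36 36 36 36 25 2d 2e e4) = 83; tag = H(b1 5c 5c 5c 5c 5c 5c 83) = 5c
m3: inner = H(db 36 36 36 36 36 36 79 64 39 78) = ad; tag = H(b1 5c 5c 5c 5c 5c 5c ad) = 86
m4: inner = H(db 36 36 36 36 36 36 3b de ff 95) = cc; tag = H(b1 5c 5c 5c 5c 5c 5c cc) = a5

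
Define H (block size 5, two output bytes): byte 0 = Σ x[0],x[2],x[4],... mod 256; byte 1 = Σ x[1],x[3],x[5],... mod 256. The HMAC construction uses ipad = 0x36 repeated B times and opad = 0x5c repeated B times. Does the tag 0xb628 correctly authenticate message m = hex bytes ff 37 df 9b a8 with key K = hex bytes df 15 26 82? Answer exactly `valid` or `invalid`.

valid

Key hex bytes df 15 26 82 is 4 bytes ≤ B = 5; zero-pad to 5 bytes: K' = df 15 26 82 00.
K' ⊕ ipad = e9 23 10 b4 36; K' ⊕ opad = 83 49 7a de 5c.
Inner hash: even-index sum = 513 mod 256 = 1; odd-index sum = 861 mod 256 = 93 → 01 5d.
Outer hash (recomputed tag): even-index sum = 438 mod 256 = 182; odd-index sum = 296 mod 256 = 40 → b6 28.
Recomputed tag = b628; claimed = b628 → match.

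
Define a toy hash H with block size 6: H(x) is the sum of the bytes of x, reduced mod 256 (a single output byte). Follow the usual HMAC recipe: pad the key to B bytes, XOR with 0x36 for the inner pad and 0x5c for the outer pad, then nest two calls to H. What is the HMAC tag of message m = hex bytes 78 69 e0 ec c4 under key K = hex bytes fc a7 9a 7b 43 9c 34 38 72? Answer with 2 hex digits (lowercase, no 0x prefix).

Key hex bytes fc a7 9a 7b 43 9c 34 38 72 is 9 bytes > B = 6, so hash it first: H(key) = 75, then zero-pad to 6 bytes: K' = 75 00 00 00 00 00.
K' ⊕ ipad = 43 36 36 36 36 36.  K' ⊕ opad = 29 5c 5c 5c 5c 5c.
Inner input = (K'⊕ipad) ∥ m = 43 36 36 36 36 36 ∥ 78 69 e0 ec c4.
Inner hash: sum = 67+54+54+54+54+54+120+105+224+236+196 = 1218; mod 256 = 194 → c2.
Outer input = (K'⊕opad) ∥ inner = 29 5c 5c 5c 5c 5c ∥ c2.
Outer hash (tag): sum = 41+92+92+92+92+92+194 = 695; mod 256 = 183 → b7.

b7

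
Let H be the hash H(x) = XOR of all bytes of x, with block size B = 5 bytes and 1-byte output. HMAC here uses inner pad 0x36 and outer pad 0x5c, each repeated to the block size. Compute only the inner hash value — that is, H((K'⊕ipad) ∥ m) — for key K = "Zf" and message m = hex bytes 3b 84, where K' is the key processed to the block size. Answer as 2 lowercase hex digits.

b5

Key "Zf" = 5a 66 is 2 bytes ≤ B = 5; zero-pad to 5 bytes: K' = 5a 66 00 00 00.
K' ⊕ ipad = 6c 50 36 36 36.
Inner input = 6c 50 36 36 36 ∥ 3b 84.
Inner hash: XOR 6c⊕50⊕36⊕36⊕36⊕3b⊕84 = b5.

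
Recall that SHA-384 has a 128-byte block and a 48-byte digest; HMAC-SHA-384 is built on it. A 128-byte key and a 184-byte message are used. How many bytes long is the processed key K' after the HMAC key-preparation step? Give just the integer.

Key is 128 ≤ 128 bytes, zero-padded: |K'| = 128.

128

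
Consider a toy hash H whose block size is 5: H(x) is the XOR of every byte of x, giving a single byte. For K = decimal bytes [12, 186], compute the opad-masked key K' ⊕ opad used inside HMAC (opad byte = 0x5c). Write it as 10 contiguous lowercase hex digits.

50e65c5c5c

Key decimal bytes [12, 186] = 0c ba is 2 bytes ≤ B = 5; zero-pad to 5 bytes: K' = 0c ba 00 00 00.
XOR each byte with 0x5c: 0c⊕5c=50, ba⊕5c=e6, 00⊕5c=5c, 00⊕5c=5c, 00⊕5c=5c.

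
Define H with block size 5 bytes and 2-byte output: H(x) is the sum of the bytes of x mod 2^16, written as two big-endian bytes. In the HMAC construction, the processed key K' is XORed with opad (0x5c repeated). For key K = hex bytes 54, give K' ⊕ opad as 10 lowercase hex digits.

085c5c5c5c

Key hex bytes 54 is 1 byte ≤ B = 5; zero-pad to 5 bytes: K' = 54 00 00 00 00.
XOR each byte with 0x5c: 54⊕5c=08, 00⊕5c=5c, 00⊕5c=5c, 00⊕5c=5c, 00⊕5c=5c.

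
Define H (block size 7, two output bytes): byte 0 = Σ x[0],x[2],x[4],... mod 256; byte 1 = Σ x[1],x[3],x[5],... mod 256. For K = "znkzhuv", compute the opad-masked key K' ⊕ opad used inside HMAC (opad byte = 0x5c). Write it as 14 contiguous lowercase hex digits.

2632372634292a

Key "znkzhuv" = 7a 6e 6b 7a 68 75 76 is exactly B = 7 bytes: K' = 7a 6e 6b 7a 68 75 76.
XOR each byte with 0x5c: 7a⊕5c=26, 6e⊕5c=32, 6b⊕5c=37, 7a⊕5c=26, 68⊕5c=34, 75⊕5c=29, 76⊕5c=2a.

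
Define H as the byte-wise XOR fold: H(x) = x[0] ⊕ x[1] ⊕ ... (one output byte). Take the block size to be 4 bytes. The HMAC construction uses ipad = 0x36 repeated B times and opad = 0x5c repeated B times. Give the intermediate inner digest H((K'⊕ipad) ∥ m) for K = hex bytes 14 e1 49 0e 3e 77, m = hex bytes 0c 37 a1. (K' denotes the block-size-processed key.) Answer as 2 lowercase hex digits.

Key hex bytes 14 e1 49 0e 3e 77 is 6 bytes > B = 4, so hash it first: H(key) = fb, then zero-pad to 4 bytes: K' = fb 00 00 00.
K' ⊕ ipad = cd 36 36 36.
Inner input = cd 36 36 36 ∥ 0c 37 a1.
Inner hash: XOR cd⊕36⊕36⊕36⊕0c⊕37⊕a1 = 61.

61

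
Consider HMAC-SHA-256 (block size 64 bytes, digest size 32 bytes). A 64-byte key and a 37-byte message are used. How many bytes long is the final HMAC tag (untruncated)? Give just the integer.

32

The tag is one SHA-256 digest: 32 bytes.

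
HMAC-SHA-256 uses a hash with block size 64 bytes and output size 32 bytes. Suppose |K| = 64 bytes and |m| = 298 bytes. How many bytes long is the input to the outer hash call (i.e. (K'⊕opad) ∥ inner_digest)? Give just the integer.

Key is 64 ≤ 64 bytes, zero-padded: |K'| = 64.
Outer input = (K'⊕opad) ∥ H(inner) → 64 + 32 = 96 bytes.

96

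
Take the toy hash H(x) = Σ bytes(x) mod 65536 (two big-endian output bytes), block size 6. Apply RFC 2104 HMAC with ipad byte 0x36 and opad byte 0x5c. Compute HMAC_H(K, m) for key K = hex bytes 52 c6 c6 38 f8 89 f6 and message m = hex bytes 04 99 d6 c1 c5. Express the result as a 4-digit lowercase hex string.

Key hex bytes 52 c6 c6 38 f8 89 f6 is 7 bytes > B = 6, so hash it first: H(key) = 04 8d, then zero-pad to 6 bytes: K' = 04 8d 00 00 00 00.
K' ⊕ ipad = 32 bb 36 36 36 36.  K' ⊕ opad = 58 d1 5c 5c 5c 5c.
Inner input = (K'⊕ipad) ∥ m = 32 bb 36 36 36 36 ∥ 04 99 d6 c1 c5.
Inner hash: sum = 50+187+54+54+54+54+4+153+214+193+197 = 1214 → 04 be.
Outer input = (K'⊕opad) ∥ inner = 58 d1 5c 5c 5c 5c ∥ 04 be.
Outer hash (tag): sum = 88+209+92+92+92+92+4+190 = 859 → 03 5b.

035b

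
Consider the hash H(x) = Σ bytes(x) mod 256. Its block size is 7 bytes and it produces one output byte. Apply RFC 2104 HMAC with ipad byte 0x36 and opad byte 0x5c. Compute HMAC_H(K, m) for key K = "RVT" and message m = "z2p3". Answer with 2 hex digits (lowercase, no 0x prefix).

Key "RVT" = 52 56 54 is 3 bytes ≤ B = 7; zero-pad to 7 bytes: K' = 52 56 54 00 00 00 00.
K' ⊕ ipad = 64 60 62 36 36 36 36.  K' ⊕ opad = 0e 0a 08 5c 5c 5c 5c.
Inner input = (K'⊕ipad) ∥ m = 64 60 62 36 36 36 36 ∥ 7a 32 70 33.
Inner hash: sum = 100+96+98+54+54+54+54+122+50+112+51 = 845; mod 256 = 77 → 4d.
Outer input = (K'⊕opad) ∥ inner = 0e 0a 08 5c 5c 5c 5c ∥ 4d.
Outer hash (tag): sum = 14+10+8+92+92+92+92+77 = 477; mod 256 = 221 → dd.

dd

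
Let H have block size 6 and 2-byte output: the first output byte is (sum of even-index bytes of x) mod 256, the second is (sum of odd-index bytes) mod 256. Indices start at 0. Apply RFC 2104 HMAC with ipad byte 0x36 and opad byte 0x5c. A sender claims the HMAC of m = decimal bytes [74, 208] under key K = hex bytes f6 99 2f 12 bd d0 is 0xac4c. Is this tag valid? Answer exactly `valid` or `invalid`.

Key hex bytes f6 99 2f 12 bd d0 is exactly B = 6 bytes: K' = f6 99 2f 12 bd d0.
K' ⊕ ipad = c0 af 19 24 8b e6; K' ⊕ opad = aa c5 73 4e e1 8c.
Inner hash: even-index sum = 430 mod 256 = 174; odd-index sum = 649 mod 256 = 137 → ae 89.
Outer hash (recomputed tag): even-index sum = 684 mod 256 = 172; odd-index sum = 552 mod 256 = 40 → ac 28.
Recomputed tag = ac28; claimed = ac4c → mismatch.

invalid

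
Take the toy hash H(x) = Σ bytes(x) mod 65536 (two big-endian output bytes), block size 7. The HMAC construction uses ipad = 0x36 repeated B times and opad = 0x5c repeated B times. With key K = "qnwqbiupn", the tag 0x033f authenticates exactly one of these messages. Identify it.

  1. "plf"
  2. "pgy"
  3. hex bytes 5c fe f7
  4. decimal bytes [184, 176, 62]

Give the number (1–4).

Key "qnwqbiupn" = 71 6e 77 71 62 69 75 70 6e is 9 bytes > B = 7, so hash it first: H(key) = 03 e5, then zero-pad to 7 bytes: K' = 03 e5 00 00 00 00 00.
K' ⊕ ipad = 35 d3 36 36 36 36 36; K' ⊕ opad = 5f b9 5c 5c 5c 5c 5c.
m1: inner = H(35 d3 36 36 36 36 36 70 6c 66) = 03 58; tag = H(5f b9 5c 5c 5c 5c 5c 03 58) = 033f ← matches
m2: inner = H(35 d3 36 36 36 36 36 70 67 79) = 03 66; tag = H(5f b9 5c 5c 5c 5c 5c 03 66) = 034d
m3: inner = H(35 d3 36 36 36 36 36 5c fe f7) = 04 67; tag = H(5f b9 5c 5c 5c 5c 5c 04 67) = 034f
m4: inner = H(35 d3 36 36 36 36 36 b8 b0 3e) = 03 bc; tag = H(5f b9 5c 5c 5c 5c 5c 03 bc) = 03a3

1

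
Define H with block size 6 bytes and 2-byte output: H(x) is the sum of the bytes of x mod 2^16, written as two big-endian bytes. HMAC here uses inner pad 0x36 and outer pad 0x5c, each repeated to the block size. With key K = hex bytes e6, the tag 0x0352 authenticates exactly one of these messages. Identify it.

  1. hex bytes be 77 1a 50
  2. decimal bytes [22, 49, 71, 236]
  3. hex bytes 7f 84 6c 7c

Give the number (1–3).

Key hex bytes e6 is 1 byte ≤ B = 6; zero-pad to 6 bytes: K' = e6 00 00 00 00 00.
K' ⊕ ipad = d0 36 36 36 36 36; K' ⊕ opad = ba 5c 5c 5c 5c 5c.
m1: inner = H(d0 36 36 36 36 36 be 77 1a 50) = 03 7d; tag = H(ba 5c 5c 5c 5c 5c 03 7d) = 0306
m2: inner = H(d0 36 36 36 36 36 16 31 47 ec) = 03 58; tag = H(ba 5c 5c 5c 5c 5c 03 58) = 02e1
m3: inner = H(d0 36 36 36 36 36 7f 84 6c 7c) = 03 c9; tag = H(ba 5c 5c 5c 5c 5c 03 c9) = 0352 ← matches

3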